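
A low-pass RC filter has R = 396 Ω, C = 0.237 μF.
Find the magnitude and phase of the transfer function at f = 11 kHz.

Step 1 — Angular frequency: ω = 2π·1.1e+04 = 6.912e+04 rad/s.
Step 2 — Transfer function: H(jω) = 1/(1 + jωRC).
Step 3 — Denominator: 1 + jωRC = 1 + j·6.912e+04·396·2.37e-07 = 1 + j6.487.
Step 4 — H = 0.02321 - j0.1506.
Step 5 — Magnitude: |H| = 0.1524 (-16.3 dB); phase: φ = -81.2°.

|H| = 0.1524 (-16.3 dB), φ = -81.2°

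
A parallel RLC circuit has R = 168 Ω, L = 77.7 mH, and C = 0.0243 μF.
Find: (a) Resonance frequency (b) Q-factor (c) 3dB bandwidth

Step 1 — Resonance: ω₀ = 1/√(LC) = 1/√(0.0777·2.43e-08) = 2.301e+04 rad/s.
Step 2 — f₀ = ω₀/(2π) = 3663 Hz.
Step 3 — Parallel Q: Q = R/(ω₀L) = 168/(2.301e+04·0.0777) = 0.09395.
Step 4 — Bandwidth: Δω = ω₀/Q = 2.45e+05 rad/s; BW = Δω/(2π) = 3.899e+04 Hz.

(a) f₀ = 3663 Hz  (b) Q = 0.09395  (c) BW = 3.899e+04 Hz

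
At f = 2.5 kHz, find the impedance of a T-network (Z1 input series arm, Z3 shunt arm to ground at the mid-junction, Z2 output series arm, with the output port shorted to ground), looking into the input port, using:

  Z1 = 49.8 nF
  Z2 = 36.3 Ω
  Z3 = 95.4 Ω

Step 1 — Angular frequency: ω = 2π·f = 2π·2500 = 1.571e+04 rad/s.
Step 2 — Component impedances:
  Z1: Z = 1/(jωC) = -j/(ω·C) = 0 - j1278 Ω
  Z2: Z = R = 36.3 Ω
  Z3: Z = R = 95.4 Ω
Step 3 — With the output port shorted to ground, the output series arm Z2 runs from the junction to ground; the shunt arm Z3 also runs from the junction to ground. They appear in parallel: Z3 || Z2 = 26.29 Ω.
Step 4 — Series with input arm Z1: Z_in = Z1 + (Z3 || Z2) = 26.29 - j1278 Ω = 1279∠-88.8° Ω.

Z = 26.29 - j1278 Ω = 1279∠-88.8° Ω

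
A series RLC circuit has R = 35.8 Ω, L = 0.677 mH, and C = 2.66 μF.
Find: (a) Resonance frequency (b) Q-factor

Step 1 — Resonance condition Im(Z)=0 gives ω₀ = 1/√(LC).
Step 2 — ω₀ = 1/√(0.000677·2.66e-06) = 2.356e+04 rad/s.
Step 3 — f₀ = ω₀/(2π) = 3750 Hz.
Step 4 — Series Q: Q = ω₀L/R = 2.356e+04·0.000677/35.8 = 0.4456.

(a) f₀ = 3750 Hz  (b) Q = 0.4456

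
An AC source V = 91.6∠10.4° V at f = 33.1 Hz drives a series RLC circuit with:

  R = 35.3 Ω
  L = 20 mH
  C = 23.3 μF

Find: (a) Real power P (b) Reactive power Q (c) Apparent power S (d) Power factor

Step 1 — Angular frequency: ω = 2π·f = 2π·33.1 = 208 rad/s.
Step 2 — Component impedances:
  R: Z = R = 35.3 Ω
  L: Z = jωL = j·208·0.02 = 0 + j4.159 Ω
  C: Z = 1/(jωC) = -j/(ω·C) = 0 - j206.4 Ω
Step 3 — Series combination: Z_total = R + L + C = 35.3 - j202.2 Ω = 205.3∠-80.1° Ω.
Step 4 — Source phasor: V = 91.6∠10.4° V = 90.1 + j16.54 V.
Step 5 — Current: I = V / Z = -0.003874 + j0.4462 A = 0.4463∠90.5° A.
Step 6 — Complex power: S = V·I* = 7.03 - j40.27 VA.
Step 7 — Real power: P = Re(S) = 7.03 W.
Step 8 — Reactive power: Q = Im(S) = -40.27 VAR.
Step 9 — Apparent power: |S| = 40.88 VA.
Step 10 — Power factor: PF = P/|S| = 0.172 (leading).

(a) P = 7.03 W  (b) Q = -40.27 VAR  (c) S = 40.88 VA  (d) PF = 0.172 (leading)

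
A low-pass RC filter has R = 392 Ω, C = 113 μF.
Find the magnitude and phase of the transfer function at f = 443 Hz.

Step 1 — Angular frequency: ω = 2π·443 = 2783 rad/s.
Step 2 — Transfer function: H(jω) = 1/(1 + jωRC).
Step 3 — Denominator: 1 + jωRC = 1 + j·2783·392·0.000113 = 1 + j123.3.
Step 4 — H = 6.578e-05 - j0.00811.
Step 5 — Magnitude: |H| = 0.00811 (-41.8 dB); phase: φ = -89.5°.

|H| = 0.00811 (-41.8 dB), φ = -89.5°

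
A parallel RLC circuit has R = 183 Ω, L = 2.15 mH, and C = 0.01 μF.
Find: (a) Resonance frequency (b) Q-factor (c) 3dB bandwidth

Step 1 — Resonance: ω₀ = 1/√(LC) = 1/√(0.00215·1e-08) = 2.157e+05 rad/s.
Step 2 — f₀ = ω₀/(2π) = 3.432e+04 Hz.
Step 3 — Parallel Q: Q = R/(ω₀L) = 183/(2.157e+05·0.00215) = 0.3947.
Step 4 — Bandwidth: Δω = ω₀/Q = 5.464e+05 rad/s; BW = Δω/(2π) = 8.697e+04 Hz.

(a) f₀ = 3.432e+04 Hz  (b) Q = 0.3947  (c) BW = 8.697e+04 Hz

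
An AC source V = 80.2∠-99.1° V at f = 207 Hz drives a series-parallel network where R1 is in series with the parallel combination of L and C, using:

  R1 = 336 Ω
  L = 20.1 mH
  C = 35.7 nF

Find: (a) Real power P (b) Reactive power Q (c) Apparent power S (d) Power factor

Step 1 — Angular frequency: ω = 2π·f = 2π·207 = 1301 rad/s.
Step 2 — Component impedances:
  R1: Z = R = 336 Ω
  L: Z = jωL = j·1301·0.0201 = 0 + j26.14 Ω
  C: Z = 1/(jωC) = -j/(ω·C) = 0 - j2.154e+04 Ω
Step 3 — Parallel branch: L || C = 1/(1/L + 1/C) = 0 + j26.17 Ω.
Step 4 — Series with R1: Z_total = R1 + (L || C) = 336 + j26.17 Ω = 337∠4.5° Ω.
Step 5 — Source phasor: V = 80.2∠-99.1° V = -12.68 - j79.19 V.
Step 6 — Current: I = V / Z = -0.05577 - j0.2313 A = 0.238∠-103.6° A.
Step 7 — Complex power: S = V·I* = 19.03 + j1.482 VA.
Step 8 — Real power: P = Re(S) = 19.03 W.
Step 9 — Reactive power: Q = Im(S) = 1.482 VAR.
Step 10 — Apparent power: |S| = 19.09 VA.
Step 11 — Power factor: PF = P/|S| = 0.997 (lagging).

(a) P = 19.03 W  (b) Q = 1.482 VAR  (c) S = 19.09 VA  (d) PF = 0.997 (lagging)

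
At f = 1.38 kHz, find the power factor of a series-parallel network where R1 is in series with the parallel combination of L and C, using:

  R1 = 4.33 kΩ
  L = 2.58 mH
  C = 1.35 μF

Step 1 — Angular frequency: ω = 2π·f = 2π·1380 = 8671 rad/s.
Step 2 — Component impedances:
  R1: Z = R = 4330 Ω
  L: Z = jωL = j·8671·0.00258 = 0 + j22.37 Ω
  C: Z = 1/(jωC) = -j/(ω·C) = 0 - j85.43 Ω
Step 3 — Parallel branch: L || C = 1/(1/L + 1/C) = 0 + j30.31 Ω.
Step 4 — Series with R1: Z_total = R1 + (L || C) = 4330 + j30.31 Ω = 4330∠0.4° Ω.
Step 5 — Power factor: PF = cos(φ) = Re(Z)/|Z| = 4330/4330 = 1.
Step 6 — Type: Im(Z) = 30.31 ⇒ lagging (phase φ = 0.4°).

PF = 1 (lagging, φ = 0.4°)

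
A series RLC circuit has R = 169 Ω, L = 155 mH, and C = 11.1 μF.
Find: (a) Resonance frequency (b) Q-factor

Step 1 — Resonance condition Im(Z)=0 gives ω₀ = 1/√(LC).
Step 2 — ω₀ = 1/√(0.155·1.11e-05) = 762.4 rad/s.
Step 3 — f₀ = ω₀/(2π) = 121.3 Hz.
Step 4 — Series Q: Q = ω₀L/R = 762.4·0.155/169 = 0.6992.

(a) f₀ = 121.3 Hz  (b) Q = 0.6992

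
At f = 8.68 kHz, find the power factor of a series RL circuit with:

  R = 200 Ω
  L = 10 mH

Step 1 — Angular frequency: ω = 2π·f = 2π·8680 = 5.454e+04 rad/s.
Step 2 — Component impedances:
  R: Z = R = 200 Ω
  L: Z = jωL = j·5.454e+04·0.01 = 0 + j545.4 Ω
Step 3 — Series combination: Z_total = R + L = 200 + j545.4 Ω = 580.9∠69.9° Ω.
Step 4 — Power factor: PF = cos(φ) = Re(Z)/|Z| = 200/580.9 = 0.3443.
Step 5 — Type: Im(Z) = 545.4 ⇒ lagging (phase φ = 69.9°).

PF = 0.3443 (lagging, φ = 69.9°)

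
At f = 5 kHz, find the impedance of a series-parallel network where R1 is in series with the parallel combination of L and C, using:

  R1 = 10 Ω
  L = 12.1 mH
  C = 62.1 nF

Step 1 — Angular frequency: ω = 2π·f = 2π·5000 = 3.142e+04 rad/s.
Step 2 — Component impedances:
  R1: Z = R = 10 Ω
  L: Z = jωL = j·3.142e+04·0.0121 = 0 + j380.1 Ω
  C: Z = 1/(jωC) = -j/(ω·C) = 0 - j512.6 Ω
Step 3 — Parallel branch: L || C = 1/(1/L + 1/C) = 0 + j1471 Ω.
Step 4 — Series with R1: Z_total = R1 + (L || C) = 10 + j1471 Ω = 1471∠89.6° Ω.

Z = 10 + j1471 Ω = 1471∠89.6° Ω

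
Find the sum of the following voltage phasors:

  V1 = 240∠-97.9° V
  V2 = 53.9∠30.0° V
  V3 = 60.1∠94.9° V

Step 1 — Convert each phasor to rectangular form:
  V1 = 240·(cos(-97.9°) + j·sin(-97.9°)) = -32.99 - j237.7 V
  V2 = 53.9·(cos(30.0°) + j·sin(30.0°)) = 46.68 + j26.95 V
  V3 = 60.1·(cos(94.9°) + j·sin(94.9°)) = -5.134 + j59.88 V
Step 2 — Sum components: V_total = 8.559 - j150.9 V.
Step 3 — Convert to polar: |V_total| = 151.1 V, ∠V_total = -86.8°.

V_total = 151.1∠-86.8° V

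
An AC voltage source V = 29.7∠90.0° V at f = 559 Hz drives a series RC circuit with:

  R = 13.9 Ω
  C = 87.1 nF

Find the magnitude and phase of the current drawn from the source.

Step 1 — Angular frequency: ω = 2π·f = 2π·559 = 3512 rad/s.
Step 2 — Component impedances:
  R: Z = R = 13.9 Ω
  C: Z = 1/(jωC) = -j/(ω·C) = 0 - j3269 Ω
Step 3 — Series combination: Z_total = R + C = 13.9 - j3269 Ω = 3269∠-89.8° Ω.
Step 4 — Source phasor: V = 29.7∠90.0° V = 0 + j29.7 V.
Step 5 — Ohm's law: I = V / Z_total = (0 + j29.7) / (13.9 - j3269) = -0.009086 + j3.864e-05 A.
Step 6 — Convert to polar: |I| = 0.009086 A, ∠I = 179.8°.

I = 0.009086∠179.8° A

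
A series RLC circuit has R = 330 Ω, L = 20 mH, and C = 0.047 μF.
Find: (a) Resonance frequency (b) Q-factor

Step 1 — Resonance condition Im(Z)=0 gives ω₀ = 1/√(LC).
Step 2 — ω₀ = 1/√(0.02·4.7e-08) = 3.262e+04 rad/s.
Step 3 — f₀ = ω₀/(2π) = 5191 Hz.
Step 4 — Series Q: Q = ω₀L/R = 3.262e+04·0.02/330 = 1.977.

(a) f₀ = 5191 Hz  (b) Q = 1.977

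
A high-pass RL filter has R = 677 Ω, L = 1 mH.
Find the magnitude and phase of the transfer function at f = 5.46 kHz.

Step 1 — Angular frequency: ω = 2π·5460 = 3.431e+04 rad/s.
Step 2 — Transfer function: H(jω) = jωL/(R + jωL).
Step 3 — Numerator jωL = j·34.31; denominator R + jωL = 677 + j34.31.
Step 4 — H = 0.002561 + j0.05054.
Step 5 — Magnitude: |H| = 0.05061 (-25.9 dB); phase: φ = 87.1°.

|H| = 0.05061 (-25.9 dB), φ = 87.1°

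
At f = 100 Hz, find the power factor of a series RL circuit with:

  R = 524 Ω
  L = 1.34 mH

Step 1 — Angular frequency: ω = 2π·f = 2π·100 = 628.3 rad/s.
Step 2 — Component impedances:
  R: Z = R = 524 Ω
  L: Z = jωL = j·628.3·0.00134 = 0 + j0.8419 Ω
Step 3 — Series combination: Z_total = R + L = 524 + j0.8419 Ω = 524∠0.1° Ω.
Step 4 — Power factor: PF = cos(φ) = Re(Z)/|Z| = 524/524 = 1.
Step 5 — Type: Im(Z) = 0.8419 ⇒ lagging (phase φ = 0.1°).

PF = 1 (lagging, φ = 0.1°)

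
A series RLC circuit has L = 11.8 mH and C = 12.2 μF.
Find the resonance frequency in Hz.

Step 1 — Resonance condition Im(Z)=0 gives ω₀ = 1/√(LC).
Step 2 — ω₀ = 1/√(0.0118·1.22e-05) = 2636 rad/s.
Step 3 — f₀ = ω₀/(2π) = 419.5 Hz.

f₀ = 419.5 Hz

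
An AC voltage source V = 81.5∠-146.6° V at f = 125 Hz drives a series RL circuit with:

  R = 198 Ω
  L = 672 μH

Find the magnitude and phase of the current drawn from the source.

Step 1 — Angular frequency: ω = 2π·f = 2π·125 = 785.4 rad/s.
Step 2 — Component impedances:
  R: Z = R = 198 Ω
  L: Z = jωL = j·785.4·0.000672 = 0 + j0.5278 Ω
Step 3 — Series combination: Z_total = R + L = 198 + j0.5278 Ω = 198∠0.2° Ω.
Step 4 — Source phasor: V = 81.5∠-146.6° V = -68.04 - j44.86 V.
Step 5 — Ohm's law: I = V / Z_total = (-68.04 - j44.86) / (198 + j0.5278) = -0.3442 - j0.2257 A.
Step 6 — Convert to polar: |I| = 0.4116 A, ∠I = -146.8°.

I = 0.4116∠-146.8° A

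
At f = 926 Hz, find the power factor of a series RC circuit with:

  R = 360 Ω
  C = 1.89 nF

Step 1 — Angular frequency: ω = 2π·f = 2π·926 = 5818 rad/s.
Step 2 — Component impedances:
  R: Z = R = 360 Ω
  C: Z = 1/(jωC) = -j/(ω·C) = 0 - j9.094e+04 Ω
Step 3 — Series combination: Z_total = R + C = 360 - j9.094e+04 Ω = 9.094e+04∠-89.8° Ω.
Step 4 — Power factor: PF = cos(φ) = Re(Z)/|Z| = 360/9.094e+04 = 0.003959.
Step 5 — Type: Im(Z) = -9.094e+04 ⇒ leading (phase φ = -89.8°).

PF = 0.003959 (leading, φ = -89.8°)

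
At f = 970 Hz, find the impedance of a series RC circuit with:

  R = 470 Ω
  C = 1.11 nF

Step 1 — Angular frequency: ω = 2π·f = 2π·970 = 6095 rad/s.
Step 2 — Component impedances:
  R: Z = R = 470 Ω
  C: Z = 1/(jωC) = -j/(ω·C) = 0 - j1.478e+05 Ω
Step 3 — Series combination: Z_total = R + C = 470 - j1.478e+05 Ω = 1.478e+05∠-89.8° Ω.

Z = 470 - j1.478e+05 Ω = 1.478e+05∠-89.8° Ω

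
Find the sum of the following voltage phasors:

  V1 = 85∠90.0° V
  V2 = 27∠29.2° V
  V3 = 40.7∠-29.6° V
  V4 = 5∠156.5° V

Step 1 — Convert each phasor to rectangular form:
  V1 = 85·(cos(90.0°) + j·sin(90.0°)) = 0 + j85 V
  V2 = 27·(cos(29.2°) + j·sin(29.2°)) = 23.57 + j13.17 V
  V3 = 40.7·(cos(-29.6°) + j·sin(-29.6°)) = 35.39 - j20.1 V
  V4 = 5·(cos(156.5°) + j·sin(156.5°)) = -4.585 + j1.994 V
Step 2 — Sum components: V_total = 54.37 + j80.06 V.
Step 3 — Convert to polar: |V_total| = 96.78 V, ∠V_total = 55.8°.

V_total = 96.78∠55.8° V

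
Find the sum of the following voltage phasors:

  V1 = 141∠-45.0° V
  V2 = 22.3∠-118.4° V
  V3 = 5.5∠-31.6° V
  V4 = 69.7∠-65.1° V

Step 1 — Convert each phasor to rectangular form:
  V1 = 141·(cos(-45.0°) + j·sin(-45.0°)) = 99.7 - j99.7 V
  V2 = 22.3·(cos(-118.4°) + j·sin(-118.4°)) = -10.61 - j19.62 V
  V3 = 5.5·(cos(-31.6°) + j·sin(-31.6°)) = 4.684 - j2.882 V
  V4 = 69.7·(cos(-65.1°) + j·sin(-65.1°)) = 29.35 - j63.22 V
Step 2 — Sum components: V_total = 123.1 - j185.4 V.
Step 3 — Convert to polar: |V_total| = 222.6 V, ∠V_total = -56.4°.

V_total = 222.6∠-56.4° V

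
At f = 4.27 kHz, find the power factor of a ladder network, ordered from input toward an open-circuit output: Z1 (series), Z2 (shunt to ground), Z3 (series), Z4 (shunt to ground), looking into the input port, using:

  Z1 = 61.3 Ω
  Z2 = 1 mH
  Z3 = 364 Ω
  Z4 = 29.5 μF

Step 1 — Angular frequency: ω = 2π·f = 2π·4270 = 2.683e+04 rad/s.
Step 2 — Component impedances:
  Z1: Z = R = 61.3 Ω
  Z2: Z = jωL = j·2.683e+04·0.001 = 0 + j26.83 Ω
  Z3: Z = R = 364 Ω
  Z4: Z = 1/(jωC) = -j/(ω·C) = 0 - j1.263 Ω
Step 3 — Ladder network (open output): work backward from the far end, alternating series and parallel combinations. Z_in = 63.27 + j26.69 Ω = 68.67∠22.9° Ω.
Step 4 — Power factor: PF = cos(φ) = Re(Z)/|Z| = 63.27/68.67 = 0.9214.
Step 5 — Type: Im(Z) = 26.69 ⇒ lagging (phase φ = 22.9°).

PF = 0.9214 (lagging, φ = 22.9°)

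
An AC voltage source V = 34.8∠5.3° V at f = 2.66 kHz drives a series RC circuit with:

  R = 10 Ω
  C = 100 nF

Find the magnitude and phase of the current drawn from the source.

Step 1 — Angular frequency: ω = 2π·f = 2π·2660 = 1.671e+04 rad/s.
Step 2 — Component impedances:
  R: Z = R = 10 Ω
  C: Z = 1/(jωC) = -j/(ω·C) = 0 - j598.3 Ω
Step 3 — Series combination: Z_total = R + C = 10 - j598.3 Ω = 598.4∠-89.0° Ω.
Step 4 — Source phasor: V = 34.8∠5.3° V = 34.65 + j3.214 V.
Step 5 — Ohm's law: I = V / Z_total = (34.65 + j3.214) / (10 - j598.3) = -0.004403 + j0.05799 A.
Step 6 — Convert to polar: |I| = 0.05815 A, ∠I = 94.3°.

I = 0.05815∠94.3° A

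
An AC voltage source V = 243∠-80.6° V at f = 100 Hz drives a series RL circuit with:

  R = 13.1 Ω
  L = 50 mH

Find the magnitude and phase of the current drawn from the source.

Step 1 — Angular frequency: ω = 2π·f = 2π·100 = 628.3 rad/s.
Step 2 — Component impedances:
  R: Z = R = 13.1 Ω
  L: Z = jωL = j·628.3·0.05 = 0 + j31.42 Ω
Step 3 — Series combination: Z_total = R + L = 13.1 + j31.42 Ω = 34.04∠67.4° Ω.
Step 4 — Source phasor: V = 243∠-80.6° V = 39.69 - j239.7 V.
Step 5 — Ohm's law: I = V / Z_total = (39.69 - j239.7) / (13.1 + j31.42) = -6.052 - j3.787 A.
Step 6 — Convert to polar: |I| = 7.139 A, ∠I = -148.0°.

I = 7.139∠-148.0° A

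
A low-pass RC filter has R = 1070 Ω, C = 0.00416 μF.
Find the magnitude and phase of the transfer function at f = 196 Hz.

Step 1 — Angular frequency: ω = 2π·196 = 1232 rad/s.
Step 2 — Transfer function: H(jω) = 1/(1 + jωRC).
Step 3 — Denominator: 1 + jωRC = 1 + j·1232·1070·4.16e-09 = 1 + j0.005482.
Step 4 — H = 1 - j0.005482.
Step 5 — Magnitude: |H| = 1 (-0.0 dB); phase: φ = -0.3°.

|H| = 1 (-0.0 dB), φ = -0.3°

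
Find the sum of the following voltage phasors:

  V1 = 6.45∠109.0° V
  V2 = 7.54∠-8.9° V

Step 1 — Convert each phasor to rectangular form:
  V1 = 6.45·(cos(109.0°) + j·sin(109.0°)) = -2.1 + j6.099 V
  V2 = 7.54·(cos(-8.9°) + j·sin(-8.9°)) = 7.449 - j1.167 V
Step 2 — Sum components: V_total = 5.349 + j4.932 V.
Step 3 — Convert to polar: |V_total| = 7.276 V, ∠V_total = 42.7°.

V_total = 7.276∠42.7° V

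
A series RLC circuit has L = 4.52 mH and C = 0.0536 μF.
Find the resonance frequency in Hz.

Step 1 — Resonance condition Im(Z)=0 gives ω₀ = 1/√(LC).
Step 2 — ω₀ = 1/√(0.00452·5.36e-08) = 6.425e+04 rad/s.
Step 3 — f₀ = ω₀/(2π) = 1.023e+04 Hz.

f₀ = 1.023e+04 Hz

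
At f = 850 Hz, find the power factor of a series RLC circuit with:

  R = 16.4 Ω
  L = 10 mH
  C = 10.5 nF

Step 1 — Angular frequency: ω = 2π·f = 2π·850 = 5341 rad/s.
Step 2 — Component impedances:
  R: Z = R = 16.4 Ω
  L: Z = jωL = j·5341·0.01 = 0 + j53.41 Ω
  C: Z = 1/(jωC) = -j/(ω·C) = 0 - j1.783e+04 Ω
Step 3 — Series combination: Z_total = R + L + C = 16.4 - j1.778e+04 Ω = 1.778e+04∠-89.9° Ω.
Step 4 — Power factor: PF = cos(φ) = Re(Z)/|Z| = 16.4/1.778e+04 = 0.0009224.
Step 5 — Type: Im(Z) = -1.778e+04 ⇒ leading (phase φ = -89.9°).

PF = 0.0009224 (leading, φ = -89.9°)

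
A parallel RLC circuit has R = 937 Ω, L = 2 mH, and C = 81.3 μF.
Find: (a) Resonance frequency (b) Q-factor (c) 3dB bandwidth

Step 1 — Resonance: ω₀ = 1/√(LC) = 1/√(0.002·8.13e-05) = 2480 rad/s.
Step 2 — f₀ = ω₀/(2π) = 394.7 Hz.
Step 3 — Parallel Q: Q = R/(ω₀L) = 937/(2480·0.002) = 188.9.
Step 4 — Bandwidth: Δω = ω₀/Q = 13.13 rad/s; BW = Δω/(2π) = 2.089 Hz.

(a) f₀ = 394.7 Hz  (b) Q = 188.9  (c) BW = 2.089 Hz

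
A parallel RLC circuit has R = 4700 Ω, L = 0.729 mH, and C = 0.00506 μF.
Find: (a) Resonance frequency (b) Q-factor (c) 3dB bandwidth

Step 1 — Resonance: ω₀ = 1/√(LC) = 1/√(0.000729·5.06e-09) = 5.207e+05 rad/s.
Step 2 — f₀ = ω₀/(2π) = 8.287e+04 Hz.
Step 3 — Parallel Q: Q = R/(ω₀L) = 4700/(5.207e+05·0.000729) = 12.38.
Step 4 — Bandwidth: Δω = ω₀/Q = 4.205e+04 rad/s; BW = Δω/(2π) = 6692 Hz.

(a) f₀ = 8.287e+04 Hz  (b) Q = 12.38  (c) BW = 6692 Hz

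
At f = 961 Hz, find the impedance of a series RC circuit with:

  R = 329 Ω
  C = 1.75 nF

Step 1 — Angular frequency: ω = 2π·f = 2π·961 = 6038 rad/s.
Step 2 — Component impedances:
  R: Z = R = 329 Ω
  C: Z = 1/(jωC) = -j/(ω·C) = 0 - j9.464e+04 Ω
Step 3 — Series combination: Z_total = R + C = 329 - j9.464e+04 Ω = 9.464e+04∠-89.8° Ω.

Z = 329 - j9.464e+04 Ω = 9.464e+04∠-89.8° Ω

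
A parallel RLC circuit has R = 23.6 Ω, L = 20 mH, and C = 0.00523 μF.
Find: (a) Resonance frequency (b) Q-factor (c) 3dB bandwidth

Step 1 — Resonance: ω₀ = 1/√(LC) = 1/√(0.02·5.23e-09) = 9.778e+04 rad/s.
Step 2 — f₀ = ω₀/(2π) = 1.556e+04 Hz.
Step 3 — Parallel Q: Q = R/(ω₀L) = 23.6/(9.778e+04·0.02) = 0.01207.
Step 4 — Bandwidth: Δω = ω₀/Q = 8.102e+06 rad/s; BW = Δω/(2π) = 1.289e+06 Hz.

(a) f₀ = 1.556e+04 Hz  (b) Q = 0.01207  (c) BW = 1.289e+06 Hz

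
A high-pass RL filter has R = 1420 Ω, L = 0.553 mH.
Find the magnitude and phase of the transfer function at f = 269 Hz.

Step 1 — Angular frequency: ω = 2π·269 = 1690 rad/s.
Step 2 — Transfer function: H(jω) = jωL/(R + jωL).
Step 3 — Numerator jωL = j·0.9347; denominator R + jωL = 1420 + j0.9347.
Step 4 — H = 4.332e-07 + j0.0006582.
Step 5 — Magnitude: |H| = 0.0006582 (-63.6 dB); phase: φ = 90.0°.

|H| = 0.0006582 (-63.6 dB), φ = 90.0°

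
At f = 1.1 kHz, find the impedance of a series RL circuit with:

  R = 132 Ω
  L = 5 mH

Step 1 — Angular frequency: ω = 2π·f = 2π·1100 = 6912 rad/s.
Step 2 — Component impedances:
  R: Z = R = 132 Ω
  L: Z = jωL = j·6912·0.005 = 0 + j34.56 Ω
Step 3 — Series combination: Z_total = R + L = 132 + j34.56 Ω = 136.4∠14.7° Ω.

Z = 132 + j34.56 Ω = 136.4∠14.7° Ω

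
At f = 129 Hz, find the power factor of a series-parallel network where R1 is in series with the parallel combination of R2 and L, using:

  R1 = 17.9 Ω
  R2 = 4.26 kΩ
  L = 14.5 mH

Step 1 — Angular frequency: ω = 2π·f = 2π·129 = 810.5 rad/s.
Step 2 — Component impedances:
  R1: Z = R = 17.9 Ω
  R2: Z = R = 4260 Ω
  L: Z = jωL = j·810.5·0.0145 = 0 + j11.75 Ω
Step 3 — Parallel branch: R2 || L = 1/(1/R2 + 1/L) = 0.03242 + j11.75 Ω.
Step 4 — Series with R1: Z_total = R1 + (R2 || L) = 17.93 + j11.75 Ω = 21.44∠33.2° Ω.
Step 5 — Power factor: PF = cos(φ) = Re(Z)/|Z| = 17.9324/21.4405 = 0.8364.
Step 6 — Type: Im(Z) = 11.75 ⇒ lagging (phase φ = 33.2°).

PF = 0.8364 (lagging, φ = 33.2°)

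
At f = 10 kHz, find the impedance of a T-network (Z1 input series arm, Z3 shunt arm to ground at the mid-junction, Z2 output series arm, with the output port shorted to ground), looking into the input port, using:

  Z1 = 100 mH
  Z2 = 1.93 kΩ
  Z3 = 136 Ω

Step 1 — Angular frequency: ω = 2π·f = 2π·1e+04 = 6.283e+04 rad/s.
Step 2 — Component impedances:
  Z1: Z = jωL = j·6.283e+04·0.1 = 0 + j6283 Ω
  Z2: Z = R = 1930 Ω
  Z3: Z = R = 136 Ω
Step 3 — With the output port shorted to ground, the output series arm Z2 runs from the junction to ground; the shunt arm Z3 also runs from the junction to ground. They appear in parallel: Z3 || Z2 = 127 Ω.
Step 4 — Series with input arm Z1: Z_in = Z1 + (Z3 || Z2) = 127 + j6283 Ω = 6284∠88.8° Ω.

Z = 127 + j6283 Ω = 6284∠88.8° Ω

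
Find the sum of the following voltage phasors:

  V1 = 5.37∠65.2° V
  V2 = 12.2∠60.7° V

Step 1 — Convert each phasor to rectangular form:
  V1 = 5.37·(cos(65.2°) + j·sin(65.2°)) = 2.252 + j4.875 V
  V2 = 12.2·(cos(60.7°) + j·sin(60.7°)) = 5.97 + j10.64 V
Step 2 — Sum components: V_total = 8.223 + j15.51 V.
Step 3 — Convert to polar: |V_total| = 17.56 V, ∠V_total = 62.1°.

V_total = 17.56∠62.1° V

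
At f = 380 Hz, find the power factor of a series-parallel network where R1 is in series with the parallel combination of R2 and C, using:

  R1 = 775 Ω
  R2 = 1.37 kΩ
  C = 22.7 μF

Step 1 — Angular frequency: ω = 2π·f = 2π·380 = 2388 rad/s.
Step 2 — Component impedances:
  R1: Z = R = 775 Ω
  R2: Z = R = 1370 Ω
  C: Z = 1/(jωC) = -j/(ω·C) = 0 - j18.45 Ω
Step 3 — Parallel branch: R2 || C = 1/(1/R2 + 1/C) = 0.2484 - j18.45 Ω.
Step 4 — Series with R1: Z_total = R1 + (R2 || C) = 775.2 - j18.45 Ω = 775.5∠-1.4° Ω.
Step 5 — Power factor: PF = cos(φ) = Re(Z)/|Z| = 775.25/775.47 = 0.9997.
Step 6 — Type: Im(Z) = -18.45 ⇒ leading (phase φ = -1.4°).

PF = 0.9997 (leading, φ = -1.4°)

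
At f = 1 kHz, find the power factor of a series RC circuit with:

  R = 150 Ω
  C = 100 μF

Step 1 — Angular frequency: ω = 2π·f = 2π·1000 = 6283 rad/s.
Step 2 — Component impedances:
  R: Z = R = 150 Ω
  C: Z = 1/(jωC) = -j/(ω·C) = 0 - j1.592 Ω
Step 3 — Series combination: Z_total = R + C = 150 - j1.592 Ω = 150∠-0.6° Ω.
Step 4 — Power factor: PF = cos(φ) = Re(Z)/|Z| = 150/150.01 = 0.9999.
Step 5 — Type: Im(Z) = -1.592 ⇒ leading (phase φ = -0.6°).

PF = 0.9999 (leading, φ = -0.6°)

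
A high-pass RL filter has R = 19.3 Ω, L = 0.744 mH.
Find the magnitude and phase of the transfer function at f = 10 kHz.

Step 1 — Angular frequency: ω = 2π·1e+04 = 6.283e+04 rad/s.
Step 2 — Transfer function: H(jω) = jωL/(R + jωL).
Step 3 — Numerator jωL = j·46.75; denominator R + jωL = 19.3 + j46.75.
Step 4 — H = 0.8544 + j0.3527.
Step 5 — Magnitude: |H| = 0.9243 (-0.7 dB); phase: φ = 22.4°.

|H| = 0.9243 (-0.7 dB), φ = 22.4°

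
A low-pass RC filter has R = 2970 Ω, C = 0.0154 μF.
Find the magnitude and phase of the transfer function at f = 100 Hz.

Step 1 — Angular frequency: ω = 2π·100 = 628.3 rad/s.
Step 2 — Transfer function: H(jω) = 1/(1 + jωRC).
Step 3 — Denominator: 1 + jωRC = 1 + j·628.3·2970·1.54e-08 = 1 + j0.02874.
Step 4 — H = 0.9992 - j0.02871.
Step 5 — Magnitude: |H| = 0.9996 (-0.0 dB); phase: φ = -1.6°.

|H| = 0.9996 (-0.0 dB), φ = -1.6°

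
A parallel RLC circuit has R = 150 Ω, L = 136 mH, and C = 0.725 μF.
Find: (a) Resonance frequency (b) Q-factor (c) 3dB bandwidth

Step 1 — Resonance: ω₀ = 1/√(LC) = 1/√(0.136·7.25e-07) = 3185 rad/s.
Step 2 — f₀ = ω₀/(2π) = 506.9 Hz.
Step 3 — Parallel Q: Q = R/(ω₀L) = 150/(3185·0.136) = 0.3463.
Step 4 — Bandwidth: Δω = ω₀/Q = 9195 rad/s; BW = Δω/(2π) = 1463 Hz.

(a) f₀ = 506.9 Hz  (b) Q = 0.3463  (c) BW = 1463 Hz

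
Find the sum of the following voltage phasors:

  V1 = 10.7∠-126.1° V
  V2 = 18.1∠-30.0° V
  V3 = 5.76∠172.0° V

Step 1 — Convert each phasor to rectangular form:
  V1 = 10.7·(cos(-126.1°) + j·sin(-126.1°)) = -6.304 - j8.645 V
  V2 = 18.1·(cos(-30.0°) + j·sin(-30.0°)) = 15.68 - j9.05 V
  V3 = 5.76·(cos(172.0°) + j·sin(172.0°)) = -5.704 + j0.8016 V
Step 2 — Sum components: V_total = 3.667 - j16.89 V.
Step 3 — Convert to polar: |V_total| = 17.29 V, ∠V_total = -77.8°.

V_total = 17.29∠-77.8° V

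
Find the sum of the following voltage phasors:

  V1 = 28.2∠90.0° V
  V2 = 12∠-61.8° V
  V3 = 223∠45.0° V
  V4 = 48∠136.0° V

Step 1 — Convert each phasor to rectangular form:
  V1 = 28.2·(cos(90.0°) + j·sin(90.0°)) = 0 + j28.2 V
  V2 = 12·(cos(-61.8°) + j·sin(-61.8°)) = 5.671 - j10.58 V
  V3 = 223·(cos(45.0°) + j·sin(45.0°)) = 157.7 + j157.7 V
  V4 = 48·(cos(136.0°) + j·sin(136.0°)) = -34.53 + j33.34 V
Step 2 — Sum components: V_total = 128.8 + j208.7 V.
Step 3 — Convert to polar: |V_total| = 245.2 V, ∠V_total = 58.3°.

V_total = 245.2∠58.3° V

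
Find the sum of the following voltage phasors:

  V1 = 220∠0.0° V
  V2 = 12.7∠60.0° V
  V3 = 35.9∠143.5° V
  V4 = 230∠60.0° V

Step 1 — Convert each phasor to rectangular form:
  V1 = 220·(cos(0.0°) + j·sin(0.0°)) = 220 V
  V2 = 12.7·(cos(60.0°) + j·sin(60.0°)) = 6.35 + j11 V
  V3 = 35.9·(cos(143.5°) + j·sin(143.5°)) = -28.86 + j21.35 V
  V4 = 230·(cos(60.0°) + j·sin(60.0°)) = 115 + j199.2 V
Step 2 — Sum components: V_total = 312.5 + j231.5 V.
Step 3 — Convert to polar: |V_total| = 388.9 V, ∠V_total = 36.5°.

V_total = 388.9∠36.5° V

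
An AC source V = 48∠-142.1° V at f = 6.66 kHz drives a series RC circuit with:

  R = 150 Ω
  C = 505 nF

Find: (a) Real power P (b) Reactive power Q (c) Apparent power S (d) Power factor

Step 1 — Angular frequency: ω = 2π·f = 2π·6660 = 4.185e+04 rad/s.
Step 2 — Component impedances:
  R: Z = R = 150 Ω
  C: Z = 1/(jωC) = -j/(ω·C) = 0 - j47.32 Ω
Step 3 — Series combination: Z_total = R + C = 150 - j47.32 Ω = 157.3∠-17.5° Ω.
Step 4 — Source phasor: V = 48∠-142.1° V = -37.88 - j29.49 V.
Step 5 — Current: I = V / Z = -0.1733 - j0.2512 A = 0.3052∠-124.6° A.
Step 6 — Complex power: S = V·I* = 13.97 - j4.407 VA.
Step 7 — Real power: P = Re(S) = 13.97 W.
Step 8 — Reactive power: Q = Im(S) = -4.407 VAR.
Step 9 — Apparent power: |S| = 14.65 VA.
Step 10 — Power factor: PF = P/|S| = 0.9537 (leading).

(a) P = 13.97 W  (b) Q = -4.407 VAR  (c) S = 14.65 VA  (d) PF = 0.9537 (leading)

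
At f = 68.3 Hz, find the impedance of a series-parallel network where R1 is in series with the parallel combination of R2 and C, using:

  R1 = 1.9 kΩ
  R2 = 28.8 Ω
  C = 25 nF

Step 1 — Angular frequency: ω = 2π·f = 2π·68.3 = 429.1 rad/s.
Step 2 — Component impedances:
  R1: Z = R = 1900 Ω
  R2: Z = R = 28.8 Ω
  C: Z = 1/(jωC) = -j/(ω·C) = 0 - j9.321e+04 Ω
Step 3 — Parallel branch: R2 || C = 1/(1/R2 + 1/C) = 28.8 - j0.008899 Ω.
Step 4 — Series with R1: Z_total = R1 + (R2 || C) = 1929 - j0.008899 Ω = 1929∠-0.0° Ω.

Z = 1929 - j0.008899 Ω = 1929∠-0.0° Ω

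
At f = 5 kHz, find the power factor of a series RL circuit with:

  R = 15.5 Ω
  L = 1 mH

Step 1 — Angular frequency: ω = 2π·f = 2π·5000 = 3.142e+04 rad/s.
Step 2 — Component impedances:
  R: Z = R = 15.5 Ω
  L: Z = jωL = j·3.142e+04·0.001 = 0 + j31.42 Ω
Step 3 — Series combination: Z_total = R + L = 15.5 + j31.42 Ω = 35.03∠63.7° Ω.
Step 4 — Power factor: PF = cos(φ) = Re(Z)/|Z| = 15.5/35.03 = 0.4425.
Step 5 — Type: Im(Z) = 31.42 ⇒ lagging (phase φ = 63.7°).

PF = 0.4425 (lagging, φ = 63.7°)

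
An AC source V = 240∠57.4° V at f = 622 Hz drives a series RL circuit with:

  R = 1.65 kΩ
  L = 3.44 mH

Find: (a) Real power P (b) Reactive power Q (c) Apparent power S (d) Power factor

Step 1 — Angular frequency: ω = 2π·f = 2π·622 = 3908 rad/s.
Step 2 — Component impedances:
  R: Z = R = 1650 Ω
  L: Z = jωL = j·3908·0.00344 = 0 + j13.44 Ω
Step 3 — Series combination: Z_total = R + L = 1650 + j13.44 Ω = 1650∠0.5° Ω.
Step 4 — Source phasor: V = 240∠57.4° V = 129.3 + j202.2 V.
Step 5 — Current: I = V / Z = 0.07936 + j0.1219 A = 0.1454∠56.9° A.
Step 6 — Complex power: S = V·I* = 34.91 + j0.2844 VA.
Step 7 — Real power: P = Re(S) = 34.91 W.
Step 8 — Reactive power: Q = Im(S) = 0.2844 VAR.
Step 9 — Apparent power: |S| = 34.91 VA.
Step 10 — Power factor: PF = P/|S| = 1 (lagging).

(a) P = 34.91 W  (b) Q = 0.2844 VAR  (c) S = 34.91 VA  (d) PF = 1 (lagging)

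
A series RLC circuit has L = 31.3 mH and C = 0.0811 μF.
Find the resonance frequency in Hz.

Step 1 — Resonance condition Im(Z)=0 gives ω₀ = 1/√(LC).
Step 2 — ω₀ = 1/√(0.0313·8.11e-08) = 1.985e+04 rad/s.
Step 3 — f₀ = ω₀/(2π) = 3159 Hz.

f₀ = 3159 Hz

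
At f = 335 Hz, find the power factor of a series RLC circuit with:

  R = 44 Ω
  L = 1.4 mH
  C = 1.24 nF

Step 1 — Angular frequency: ω = 2π·f = 2π·335 = 2105 rad/s.
Step 2 — Component impedances:
  R: Z = R = 44 Ω
  L: Z = jωL = j·2105·0.0014 = 0 + j2.947 Ω
  C: Z = 1/(jωC) = -j/(ω·C) = 0 - j3.831e+05 Ω
Step 3 — Series combination: Z_total = R + L + C = 44 - j3.831e+05 Ω = 3.831e+05∠-90.0° Ω.
Step 4 — Power factor: PF = cos(φ) = Re(Z)/|Z| = 44/3.8313e+05 = 0.0001148.
Step 5 — Type: Im(Z) = -3.831e+05 ⇒ leading (phase φ = -90.0°).

PF = 0.0001148 (leading, φ = -90.0°)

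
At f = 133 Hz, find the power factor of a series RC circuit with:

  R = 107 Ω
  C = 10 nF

Step 1 — Angular frequency: ω = 2π·f = 2π·133 = 835.7 rad/s.
Step 2 — Component impedances:
  R: Z = R = 107 Ω
  C: Z = 1/(jωC) = -j/(ω·C) = 0 - j1.197e+05 Ω
Step 3 — Series combination: Z_total = R + C = 107 - j1.197e+05 Ω = 1.197e+05∠-89.9° Ω.
Step 4 — Power factor: PF = cos(φ) = Re(Z)/|Z| = 107/119665 = 0.0008942.
Step 5 — Type: Im(Z) = -1.197e+05 ⇒ leading (phase φ = -89.9°).

PF = 0.0008942 (leading, φ = -89.9°)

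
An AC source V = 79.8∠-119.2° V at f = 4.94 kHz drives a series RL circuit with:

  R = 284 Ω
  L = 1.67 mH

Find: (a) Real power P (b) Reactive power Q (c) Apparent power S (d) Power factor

Step 1 — Angular frequency: ω = 2π·f = 2π·4940 = 3.104e+04 rad/s.
Step 2 — Component impedances:
  R: Z = R = 284 Ω
  L: Z = jωL = j·3.104e+04·0.00167 = 0 + j51.84 Ω
Step 3 — Series combination: Z_total = R + L = 284 + j51.84 Ω = 288.7∠10.3° Ω.
Step 4 — Source phasor: V = 79.8∠-119.2° V = -38.93 - j69.66 V.
Step 5 — Current: I = V / Z = -0.176 - j0.2132 A = 0.2764∠-129.5° A.
Step 6 — Complex power: S = V·I* = 21.7 + j3.961 VA.
Step 7 — Real power: P = Re(S) = 21.7 W.
Step 8 — Reactive power: Q = Im(S) = 3.961 VAR.
Step 9 — Apparent power: |S| = 22.06 VA.
Step 10 — Power factor: PF = P/|S| = 0.9837 (lagging).

(a) P = 21.7 W  (b) Q = 3.961 VAR  (c) S = 22.06 VA  (d) PF = 0.9837 (lagging)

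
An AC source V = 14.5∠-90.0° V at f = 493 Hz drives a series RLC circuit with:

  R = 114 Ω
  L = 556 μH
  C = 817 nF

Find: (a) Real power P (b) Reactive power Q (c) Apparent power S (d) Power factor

Step 1 — Angular frequency: ω = 2π·f = 2π·493 = 3098 rad/s.
Step 2 — Component impedances:
  R: Z = R = 114 Ω
  L: Z = jωL = j·3098·0.000556 = 0 + j1.722 Ω
  C: Z = 1/(jωC) = -j/(ω·C) = 0 - j395.1 Ω
Step 3 — Series combination: Z_total = R + L + C = 114 - j393.4 Ω = 409.6∠-73.8° Ω.
Step 4 — Source phasor: V = 14.5∠-90.0° V = 0 - j14.5 V.
Step 5 — Current: I = V / Z = 0.034 - j0.009853 A = 0.0354∠-16.2° A.
Step 6 — Complex power: S = V·I* = 0.1429 - j0.493 VA.
Step 7 — Real power: P = Re(S) = 0.1429 W.
Step 8 — Reactive power: Q = Im(S) = -0.493 VAR.
Step 9 — Apparent power: |S| = 0.5133 VA.
Step 10 — Power factor: PF = P/|S| = 0.2783 (leading).

(a) P = 0.1429 W  (b) Q = -0.493 VAR  (c) S = 0.5133 VA  (d) PF = 0.2783 (leading)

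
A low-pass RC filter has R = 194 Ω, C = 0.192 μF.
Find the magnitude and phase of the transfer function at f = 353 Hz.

Step 1 — Angular frequency: ω = 2π·353 = 2218 rad/s.
Step 2 — Transfer function: H(jω) = 1/(1 + jωRC).
Step 3 — Denominator: 1 + jωRC = 1 + j·2218·194·1.92e-07 = 1 + j0.08261.
Step 4 — H = 0.9932 - j0.08205.
Step 5 — Magnitude: |H| = 0.9966 (-0.0 dB); phase: φ = -4.7°.

|H| = 0.9966 (-0.0 dB), φ = -4.7°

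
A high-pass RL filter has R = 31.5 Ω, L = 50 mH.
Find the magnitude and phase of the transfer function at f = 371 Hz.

Step 1 — Angular frequency: ω = 2π·371 = 2331 rad/s.
Step 2 — Transfer function: H(jω) = jωL/(R + jωL).
Step 3 — Numerator jωL = j·116.6; denominator R + jωL = 31.5 + j116.6.
Step 4 — H = 0.9319 + j0.2519.
Step 5 — Magnitude: |H| = 0.9654 (-0.3 dB); phase: φ = 15.1°.

|H| = 0.9654 (-0.3 dB), φ = 15.1°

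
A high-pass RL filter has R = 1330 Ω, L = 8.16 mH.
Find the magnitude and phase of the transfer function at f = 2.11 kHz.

Step 1 — Angular frequency: ω = 2π·2110 = 1.326e+04 rad/s.
Step 2 — Transfer function: H(jω) = jωL/(R + jωL).
Step 3 — Numerator jωL = j·108.2; denominator R + jωL = 1330 + j108.2.
Step 4 — H = 0.006573 + j0.0808.
Step 5 — Magnitude: |H| = 0.08107 (-21.8 dB); phase: φ = 85.3°.

|H| = 0.08107 (-21.8 dB), φ = 85.3°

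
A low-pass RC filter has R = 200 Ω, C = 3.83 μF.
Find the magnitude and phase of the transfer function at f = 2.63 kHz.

Step 1 — Angular frequency: ω = 2π·2630 = 1.652e+04 rad/s.
Step 2 — Transfer function: H(jω) = 1/(1 + jωRC).
Step 3 — Denominator: 1 + jωRC = 1 + j·1.652e+04·200·3.83e-06 = 1 + j12.66.
Step 4 — H = 0.006203 - j0.07851.
Step 5 — Magnitude: |H| = 0.07876 (-22.1 dB); phase: φ = -85.5°.

|H| = 0.07876 (-22.1 dB), φ = -85.5°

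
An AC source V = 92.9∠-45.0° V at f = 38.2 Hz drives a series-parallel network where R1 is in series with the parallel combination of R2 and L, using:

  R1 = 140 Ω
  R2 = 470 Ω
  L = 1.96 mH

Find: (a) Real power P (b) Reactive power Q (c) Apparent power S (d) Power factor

Step 1 — Angular frequency: ω = 2π·f = 2π·38.2 = 240 rad/s.
Step 2 — Component impedances:
  R1: Z = R = 140 Ω
  R2: Z = R = 470 Ω
  L: Z = jωL = j·240·0.00196 = 0 + j0.4704 Ω
Step 3 — Parallel branch: R2 || L = 1/(1/R2 + 1/L) = 0.0004709 + j0.4704 Ω.
Step 4 — Series with R1: Z_total = R1 + (R2 || L) = 140 + j0.4704 Ω = 140∠0.2° Ω.
Step 5 — Source phasor: V = 92.9∠-45.0° V = 65.69 - j65.69 V.
Step 6 — Current: I = V / Z = 0.4676 - j0.4708 A = 0.6636∠-45.2° A.
Step 7 — Complex power: S = V·I* = 61.64 + j0.2071 VA.
Step 8 — Real power: P = Re(S) = 61.64 W.
Step 9 — Reactive power: Q = Im(S) = 0.2071 VAR.
Step 10 — Apparent power: |S| = 61.65 VA.
Step 11 — Power factor: PF = P/|S| = 1 (lagging).

(a) P = 61.64 W  (b) Q = 0.2071 VAR  (c) S = 61.65 VA  (d) PF = 1 (lagging)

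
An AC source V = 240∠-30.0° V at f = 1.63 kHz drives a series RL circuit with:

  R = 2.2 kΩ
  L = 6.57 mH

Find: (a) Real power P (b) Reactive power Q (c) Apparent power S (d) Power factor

Step 1 — Angular frequency: ω = 2π·f = 2π·1630 = 1.024e+04 rad/s.
Step 2 — Component impedances:
  R: Z = R = 2200 Ω
  L: Z = jωL = j·1.024e+04·0.00657 = 0 + j67.29 Ω
Step 3 — Series combination: Z_total = R + L = 2200 + j67.29 Ω = 2201∠1.8° Ω.
Step 4 — Source phasor: V = 240∠-30.0° V = 207.8 - j120 V.
Step 5 — Current: I = V / Z = 0.09272 - j0.05738 A = 0.109∠-31.8° A.
Step 6 — Complex power: S = V·I* = 26.16 + j0.8 VA.
Step 7 — Real power: P = Re(S) = 26.16 W.
Step 8 — Reactive power: Q = Im(S) = 0.8 VAR.
Step 9 — Apparent power: |S| = 26.17 VA.
Step 10 — Power factor: PF = P/|S| = 0.9995 (lagging).

(a) P = 26.16 W  (b) Q = 0.8 VAR  (c) S = 26.17 VA  (d) PF = 0.9995 (lagging)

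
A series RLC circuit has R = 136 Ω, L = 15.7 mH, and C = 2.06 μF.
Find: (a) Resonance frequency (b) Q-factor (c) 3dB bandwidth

Step 1 — Resonance: ω₀ = 1/√(LC) = 1/√(0.0157·2.06e-06) = 5561 rad/s.
Step 2 — f₀ = ω₀/(2π) = 885 Hz.
Step 3 — Series Q: Q = ω₀L/R = 5561·0.0157/136 = 0.6419.
Step 4 — Bandwidth: Δω = ω₀/Q = 8662 rad/s; BW = Δω/(2π) = 1379 Hz.

(a) f₀ = 885 Hz  (b) Q = 0.6419  (c) BW = 1379 Hz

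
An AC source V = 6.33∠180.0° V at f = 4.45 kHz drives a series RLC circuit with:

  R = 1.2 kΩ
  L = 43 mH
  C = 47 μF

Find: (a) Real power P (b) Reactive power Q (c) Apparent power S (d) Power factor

Step 1 — Angular frequency: ω = 2π·f = 2π·4450 = 2.796e+04 rad/s.
Step 2 — Component impedances:
  R: Z = R = 1200 Ω
  L: Z = jωL = j·2.796e+04·0.043 = 0 + j1202 Ω
  C: Z = 1/(jωC) = -j/(ω·C) = 0 - j0.761 Ω
Step 3 — Series combination: Z_total = R + L + C = 1200 + j1202 Ω = 1698∠45.0° Ω.
Step 4 — Source phasor: V = 6.33∠180.0° V = -6.33 V.
Step 5 — Current: I = V / Z = -0.002634 + j0.002637 A = 0.003728∠135.0° A.
Step 6 — Complex power: S = V·I* = 0.01667 + j0.0167 VA.
Step 7 — Real power: P = Re(S) = 0.01667 W.
Step 8 — Reactive power: Q = Im(S) = 0.0167 VAR.
Step 9 — Apparent power: |S| = 0.0236 VA.
Step 10 — Power factor: PF = P/|S| = 0.7067 (lagging).

(a) P = 0.01667 W  (b) Q = 0.0167 VAR  (c) S = 0.0236 VA  (d) PF = 0.7067 (lagging)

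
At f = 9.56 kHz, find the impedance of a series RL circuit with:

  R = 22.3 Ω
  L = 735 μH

Step 1 — Angular frequency: ω = 2π·f = 2π·9560 = 6.007e+04 rad/s.
Step 2 — Component impedances:
  R: Z = R = 22.3 Ω
  L: Z = jωL = j·6.007e+04·0.000735 = 0 + j44.15 Ω
Step 3 — Series combination: Z_total = R + L = 22.3 + j44.15 Ω = 49.46∠63.2° Ω.

Z = 22.3 + j44.15 Ω = 49.46∠63.2° Ω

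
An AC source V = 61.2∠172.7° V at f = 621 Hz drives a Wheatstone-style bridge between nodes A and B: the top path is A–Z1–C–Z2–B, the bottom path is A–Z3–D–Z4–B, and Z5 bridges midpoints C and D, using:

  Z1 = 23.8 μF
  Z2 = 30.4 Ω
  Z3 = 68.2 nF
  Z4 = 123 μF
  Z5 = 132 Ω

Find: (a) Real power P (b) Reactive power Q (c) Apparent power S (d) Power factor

Step 1 — Angular frequency: ω = 2π·f = 2π·621 = 3902 rad/s.
Step 2 — Component impedances:
  Z1: Z = 1/(jωC) = -j/(ω·C) = 0 - j10.77 Ω
  Z2: Z = R = 30.4 Ω
  Z3: Z = 1/(jωC) = -j/(ω·C) = 0 - j3758 Ω
  Z4: Z = 1/(jωC) = -j/(ω·C) = 0 - j2.084 Ω
  Z5: Z = R = 132 Ω
Step 3 — Bridge requires nodal analysis (the Z5 bridge couples midpoints C and D, so the two paths cannot be reduced to a simple series/parallel combination). Setting node B to ground and injecting 1 A at node A, the 3-node admittance system at A, C, D solves to V_A = Z_AB = 24.57 - j10.97 Ω = 26.91∠-24.1° Ω.
Step 4 — Source phasor: V = 61.2∠172.7° V = -60.7 + j7.776 V.
Step 5 — Current: I = V / Z = -2.177 - j0.6559 A = 2.274∠-163.2° A.
Step 6 — Complex power: S = V·I* = 127.1 - j56.75 VA.
Step 7 — Real power: P = Re(S) = 127.1 W.
Step 8 — Reactive power: Q = Im(S) = -56.75 VAR.
Step 9 — Apparent power: |S| = 139.2 VA.
Step 10 — Power factor: PF = P/|S| = 0.9131 (leading).

(a) P = 127.1 W  (b) Q = -56.75 VAR  (c) S = 139.2 VA  (d) PF = 0.9131 (leading)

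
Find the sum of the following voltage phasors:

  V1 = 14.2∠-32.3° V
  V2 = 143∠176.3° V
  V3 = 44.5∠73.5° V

Step 1 — Convert each phasor to rectangular form:
  V1 = 14.2·(cos(-32.3°) + j·sin(-32.3°)) = 12 - j7.588 V
  V2 = 143·(cos(176.3°) + j·sin(176.3°)) = -142.7 + j9.228 V
  V3 = 44.5·(cos(73.5°) + j·sin(73.5°)) = 12.64 + j42.67 V
Step 2 — Sum components: V_total = -118.1 + j44.31 V.
Step 3 — Convert to polar: |V_total| = 126.1 V, ∠V_total = 159.4°.

V_total = 126.1∠159.4° V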